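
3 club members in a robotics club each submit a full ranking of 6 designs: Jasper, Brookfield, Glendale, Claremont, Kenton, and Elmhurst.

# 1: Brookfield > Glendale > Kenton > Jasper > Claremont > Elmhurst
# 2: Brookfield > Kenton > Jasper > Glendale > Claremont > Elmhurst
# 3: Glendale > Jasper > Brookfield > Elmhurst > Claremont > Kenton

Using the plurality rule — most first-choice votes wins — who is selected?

Brookfield

First-place vote totals:
  Jasper: 0
  Brookfield: 2
  Glendale: 1
  Claremont: 0
  Kenton: 0
  Elmhurst: 0
Brookfield has the most first-place votes.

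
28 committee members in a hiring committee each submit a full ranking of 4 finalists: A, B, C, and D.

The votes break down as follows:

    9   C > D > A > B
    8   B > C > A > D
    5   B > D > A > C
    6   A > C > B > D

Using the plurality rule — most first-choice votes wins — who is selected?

B

First-place vote totals:
  A: 6
  B: 13
  C: 9
  D: 0
B has the most first-place votes.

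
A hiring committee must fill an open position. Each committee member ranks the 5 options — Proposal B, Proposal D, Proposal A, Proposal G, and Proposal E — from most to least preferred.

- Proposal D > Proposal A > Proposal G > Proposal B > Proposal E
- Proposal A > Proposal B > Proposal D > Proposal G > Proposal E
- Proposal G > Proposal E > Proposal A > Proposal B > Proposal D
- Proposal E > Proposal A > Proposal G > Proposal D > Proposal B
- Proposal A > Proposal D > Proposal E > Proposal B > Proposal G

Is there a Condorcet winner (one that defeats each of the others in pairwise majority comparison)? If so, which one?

Proposal A

Head-to-head results (5 voters total):
Proposal B vs Proposal D: Proposal D wins 3–2.
Proposal B vs Proposal A: Proposal A wins 5–0.
Proposal B vs Proposal G: Proposal G wins 3–2.
Proposal B vs Proposal E: Proposal E wins 3–2.
Proposal D vs Proposal A: Proposal A wins 4–1.
Proposal D vs Proposal G: Proposal D wins 3–2.
Proposal D vs Proposal E: Proposal D wins 3–2.
Proposal A vs Proposal G: Proposal A wins 4–1.
Proposal A vs Proposal E: Proposal A wins 3–2.
Proposal G vs Proposal E: Proposal G wins 3–2.
Proposal A beats each rival — Proposal B (5–0), Proposal D (4–1), Proposal G (4–1), Proposal E (3–2) — so Proposal A is the Condorcet winner.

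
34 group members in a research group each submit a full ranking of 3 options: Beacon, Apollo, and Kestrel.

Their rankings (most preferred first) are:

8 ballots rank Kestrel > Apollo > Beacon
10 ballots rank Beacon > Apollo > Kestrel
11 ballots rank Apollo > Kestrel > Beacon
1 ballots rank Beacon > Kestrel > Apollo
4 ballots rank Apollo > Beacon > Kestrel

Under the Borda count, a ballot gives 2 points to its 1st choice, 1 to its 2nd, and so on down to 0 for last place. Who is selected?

Borda scores:
  Beacon: 8·0 + 10·2 + 11·0 + 2 + 4·1 = 26
  Apollo: 8·1 + 10·1 + 11·2 + 0 + 4·2 = 48
  Kestrel: 8·2 + 10·0 + 11·1 + 1 + 4·0 = 28
Apollo has the highest total.

Apollo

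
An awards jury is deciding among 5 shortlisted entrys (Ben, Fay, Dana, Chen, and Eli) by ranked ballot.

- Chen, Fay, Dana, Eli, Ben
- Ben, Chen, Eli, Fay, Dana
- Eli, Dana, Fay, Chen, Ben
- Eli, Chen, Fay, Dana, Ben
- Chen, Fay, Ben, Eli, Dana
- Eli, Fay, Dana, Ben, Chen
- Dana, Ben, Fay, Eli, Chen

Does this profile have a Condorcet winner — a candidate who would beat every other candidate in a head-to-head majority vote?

Yes

Head-to-head results (7 voters total):
Ben vs Fay: Fay wins 5–2.
Ben vs Dana: Dana wins 5–2.
Ben vs Chen: Chen wins 4–3.
Ben vs Eli: Eli wins 4–3.
Fay vs Dana: Fay wins 5–2.
Fay vs Chen: Chen wins 4–3.
Fay vs Eli: Eli wins 4–3.
Dana vs Chen: Chen wins 4–3.
Dana vs Eli: Eli wins 5–2.
Chen vs Eli: Eli wins 4–3.
Eli beats each rival — Ben (4–3), Fay (4–3), Dana (5–2), Chen (4–3) — so Eli is the Condorcet winner.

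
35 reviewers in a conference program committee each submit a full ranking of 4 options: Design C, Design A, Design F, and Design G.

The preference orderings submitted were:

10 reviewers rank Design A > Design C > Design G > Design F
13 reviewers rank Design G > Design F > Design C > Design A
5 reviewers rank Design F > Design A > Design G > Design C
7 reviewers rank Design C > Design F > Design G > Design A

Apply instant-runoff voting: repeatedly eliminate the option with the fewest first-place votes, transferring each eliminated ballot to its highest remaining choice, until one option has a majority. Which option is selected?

Round 1: Design G 13, Design A 10, Design C 7, Design F 5. Design F has the fewest and is eliminated.
Round 2: Design A 15, Design G 13, Design C 7. Design C has the fewest and is eliminated.
Round 3: Design G 20, Design A 15. Design G has a majority.

Design G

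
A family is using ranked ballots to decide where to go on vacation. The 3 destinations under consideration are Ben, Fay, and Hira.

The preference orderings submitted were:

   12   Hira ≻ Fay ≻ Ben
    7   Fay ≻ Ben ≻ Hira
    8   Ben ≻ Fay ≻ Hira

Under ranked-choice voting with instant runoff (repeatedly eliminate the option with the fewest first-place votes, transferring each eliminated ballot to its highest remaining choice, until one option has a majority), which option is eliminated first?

Round 1: Hira 12, Ben 8, Fay 7. Fay has the fewest and is eliminated.
Round 2: Ben 15, Hira 12. Ben has a majority.

Fay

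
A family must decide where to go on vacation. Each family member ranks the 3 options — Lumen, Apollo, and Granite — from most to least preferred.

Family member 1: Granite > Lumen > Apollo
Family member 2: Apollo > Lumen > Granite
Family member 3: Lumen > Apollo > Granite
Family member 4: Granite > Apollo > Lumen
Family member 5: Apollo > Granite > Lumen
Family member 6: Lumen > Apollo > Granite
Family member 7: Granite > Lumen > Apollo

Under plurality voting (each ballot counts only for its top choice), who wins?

Granite

First-place vote totals:
  Lumen: 2
  Apollo: 2
  Granite: 3
Granite has the most first-place votes.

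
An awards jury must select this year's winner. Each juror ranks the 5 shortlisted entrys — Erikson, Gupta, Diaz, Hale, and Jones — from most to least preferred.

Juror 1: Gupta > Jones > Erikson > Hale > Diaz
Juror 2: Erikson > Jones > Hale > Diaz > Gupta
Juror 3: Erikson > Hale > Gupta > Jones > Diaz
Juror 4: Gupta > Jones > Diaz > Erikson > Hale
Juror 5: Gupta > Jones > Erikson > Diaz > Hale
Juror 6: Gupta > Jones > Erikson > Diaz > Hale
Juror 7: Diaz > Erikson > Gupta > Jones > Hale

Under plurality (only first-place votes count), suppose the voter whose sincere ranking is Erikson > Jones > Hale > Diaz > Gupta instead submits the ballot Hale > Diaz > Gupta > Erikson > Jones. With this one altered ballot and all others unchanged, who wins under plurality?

Gupta

First-place totals with the altered ballot: Erikson 1, Gupta 4, Diaz 1, Hale 1, Jones 0.
The winner is unchanged: still Gupta.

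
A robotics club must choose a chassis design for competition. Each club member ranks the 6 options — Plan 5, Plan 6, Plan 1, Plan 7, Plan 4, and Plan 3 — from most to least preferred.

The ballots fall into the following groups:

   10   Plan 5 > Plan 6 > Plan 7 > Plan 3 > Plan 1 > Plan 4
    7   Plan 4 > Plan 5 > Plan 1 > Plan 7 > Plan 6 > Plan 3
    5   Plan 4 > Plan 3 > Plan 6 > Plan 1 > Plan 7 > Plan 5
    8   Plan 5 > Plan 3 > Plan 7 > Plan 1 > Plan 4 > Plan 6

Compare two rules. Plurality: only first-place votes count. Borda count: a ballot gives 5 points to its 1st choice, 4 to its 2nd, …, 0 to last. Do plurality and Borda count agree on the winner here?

Plurality first-place counts: Plan 5 18, Plan 6 0, Plan 1 0, Plan 7 0, Plan 4 12, Plan 3 0 → Plan 5.
Borda totals: Plan 5 118, Plan 6 62, Plan 1 57, Plan 7 73, Plan 4 68, Plan 3 72 → Plan 5.
The two rules agree on Plan 5.

Yes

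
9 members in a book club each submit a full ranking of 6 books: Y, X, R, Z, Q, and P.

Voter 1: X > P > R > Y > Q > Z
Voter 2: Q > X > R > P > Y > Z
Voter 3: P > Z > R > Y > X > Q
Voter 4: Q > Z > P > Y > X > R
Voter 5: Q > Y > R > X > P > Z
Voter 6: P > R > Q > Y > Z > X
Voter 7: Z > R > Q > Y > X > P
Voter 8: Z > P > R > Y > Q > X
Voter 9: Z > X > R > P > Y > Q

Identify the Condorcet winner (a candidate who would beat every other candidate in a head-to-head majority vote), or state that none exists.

No Condorcet winner

Head-to-head results (9 voters total):
Y vs X: Y wins 6–3.
Y vs R: R wins 7–2.
Y vs Z: Z wins 5–4.
Y vs Q: Q wins 5–4.
Y vs P: P wins 7–2.
X vs R: R wins 5–4.
X vs Z: Z wins 6–3.
X vs Q: Q wins 6–3.
X vs P: X wins 5–4.
R vs Z: Z wins 5–4.
R vs Q: R wins 6–3.
R vs P: P wins 5–4.
Z vs Q: Q wins 5–4.
Z vs P: P wins 5–4.
Q vs P: P wins 5–4.
No candidate beats all others: Y beats X beats P beats Y, a majority cycle.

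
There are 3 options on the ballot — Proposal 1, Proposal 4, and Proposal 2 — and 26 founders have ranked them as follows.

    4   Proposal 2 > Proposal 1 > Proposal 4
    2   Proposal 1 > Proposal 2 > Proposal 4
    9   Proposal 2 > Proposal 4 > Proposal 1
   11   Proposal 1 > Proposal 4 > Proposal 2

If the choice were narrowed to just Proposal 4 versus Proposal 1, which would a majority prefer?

Ballots ranking Proposal 4 above Proposal 1: 9.
Ballots ranking Proposal 1 above Proposal 4: 4+2+11 = 17.
Proposal 1 wins the head-to-head, 17–9.

Proposal 1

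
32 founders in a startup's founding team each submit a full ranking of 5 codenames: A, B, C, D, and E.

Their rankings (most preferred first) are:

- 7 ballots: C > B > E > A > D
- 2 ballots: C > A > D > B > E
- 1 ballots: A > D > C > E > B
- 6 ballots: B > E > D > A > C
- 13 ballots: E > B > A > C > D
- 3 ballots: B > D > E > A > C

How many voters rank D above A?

9

Ballots ranking D above A: 6+3 = 9.
Ballots ranking A above D: 7+2+1+13 = 23.
So 9 of 32 voters prefer D to A.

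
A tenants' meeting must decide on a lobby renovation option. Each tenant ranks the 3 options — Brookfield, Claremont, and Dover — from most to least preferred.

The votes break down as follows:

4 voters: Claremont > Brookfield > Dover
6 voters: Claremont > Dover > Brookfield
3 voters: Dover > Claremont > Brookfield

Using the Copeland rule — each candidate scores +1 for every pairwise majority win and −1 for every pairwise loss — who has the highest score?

Claremont

Pairwise results:
  Brookfield vs Claremont: Claremont wins 13–0.
  Brookfield vs Dover: Dover wins 9–4.
  Claremont vs Dover: Claremont wins 10–3.
Copeland scores (wins − losses):
  Brookfield: 0 − 2 = -2
  Claremont: 2 − 0 = 2
  Dover: 1 − 1 = 0
Claremont has the best Copeland score.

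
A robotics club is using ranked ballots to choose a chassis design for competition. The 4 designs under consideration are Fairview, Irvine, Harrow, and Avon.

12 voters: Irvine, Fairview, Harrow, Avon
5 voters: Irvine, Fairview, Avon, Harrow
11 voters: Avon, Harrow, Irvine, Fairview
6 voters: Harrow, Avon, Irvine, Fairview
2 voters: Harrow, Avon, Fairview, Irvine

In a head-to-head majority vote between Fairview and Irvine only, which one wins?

Irvine

Ballots ranking Fairview above Irvine: 2.
Ballots ranking Irvine above Fairview: 12+5+11+6 = 34.
Irvine wins the head-to-head, 34–2.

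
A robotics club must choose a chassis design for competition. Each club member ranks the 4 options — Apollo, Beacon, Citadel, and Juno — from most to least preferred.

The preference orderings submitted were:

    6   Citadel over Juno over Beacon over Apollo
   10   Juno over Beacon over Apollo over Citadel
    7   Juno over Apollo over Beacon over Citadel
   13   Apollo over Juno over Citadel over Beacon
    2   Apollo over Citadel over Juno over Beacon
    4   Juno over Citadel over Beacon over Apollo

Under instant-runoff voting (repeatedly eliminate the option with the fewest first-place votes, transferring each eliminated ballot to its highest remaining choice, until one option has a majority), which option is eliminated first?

Beacon

Round 1: Juno 21, Apollo 15, Citadel 6, Beacon 0. Beacon has the fewest and is eliminated.
Round 2: Juno 21, Apollo 15, Citadel 6. Citadel has the fewest and is eliminated.
Round 3: Juno 27, Apollo 15. Juno has a majority.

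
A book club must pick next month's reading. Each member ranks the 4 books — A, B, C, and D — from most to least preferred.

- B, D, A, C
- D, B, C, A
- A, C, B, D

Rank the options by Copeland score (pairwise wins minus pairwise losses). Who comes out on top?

Pairwise results:
  A vs B: B wins 2–1.
  A vs C: A wins 2–1.
  A vs D: D wins 2–1.
  B vs C: B wins 2–1.
  B vs D: B wins 2–1.
  C vs D: D wins 2–1.
Copeland scores (wins − losses):
  A: 1 − 2 = -1
  B: 3 − 0 = 3
  C: 0 − 3 = -3
  D: 2 − 1 = 1
B has the best Copeland score.

B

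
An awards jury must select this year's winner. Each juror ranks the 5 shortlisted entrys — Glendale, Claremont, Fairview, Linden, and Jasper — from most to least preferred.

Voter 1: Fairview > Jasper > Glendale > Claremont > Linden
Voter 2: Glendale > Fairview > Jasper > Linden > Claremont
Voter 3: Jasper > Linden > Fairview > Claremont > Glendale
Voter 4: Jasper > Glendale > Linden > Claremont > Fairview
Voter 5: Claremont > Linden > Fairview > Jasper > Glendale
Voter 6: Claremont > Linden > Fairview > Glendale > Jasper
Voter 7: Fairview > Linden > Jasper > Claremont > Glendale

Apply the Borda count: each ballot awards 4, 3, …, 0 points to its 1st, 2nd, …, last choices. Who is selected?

Borda scores:
  Glendale: 2 + 4 + 0 + 3 + 0 + 1 + 0 = 10
  Claremont: 1 + 0 + 1 + 1 + 4 + 4 + 1 = 12
  Fairview: 4 + 3 + 2 + 0 + 2 + 2 + 4 = 17
  Linden: 0 + 1 + 3 + 2 + 3 + 3 + 3 = 15
  Jasper: 3 + 2 + 4 + 4 + 1 + 0 + 2 = 16
Fairview has the highest total.

Fairview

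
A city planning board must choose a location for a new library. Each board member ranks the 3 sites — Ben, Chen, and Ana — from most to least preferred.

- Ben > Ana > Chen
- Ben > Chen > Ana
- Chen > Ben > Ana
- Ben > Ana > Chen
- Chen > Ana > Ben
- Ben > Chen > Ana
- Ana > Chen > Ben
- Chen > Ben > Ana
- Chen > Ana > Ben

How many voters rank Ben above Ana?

Ballots ranking Ben above Ana: 6.
Ballots ranking Ana above Ben: 3.
So 6 of 9 voters prefer Ben to Ana.

6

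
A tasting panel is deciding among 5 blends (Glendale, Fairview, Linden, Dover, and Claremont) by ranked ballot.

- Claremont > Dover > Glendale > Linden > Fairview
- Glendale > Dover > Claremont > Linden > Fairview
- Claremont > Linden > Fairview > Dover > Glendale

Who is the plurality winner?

First-place vote totals:
  Glendale: 1
  Fairview: 0
  Linden: 0
  Dover: 0
  Claremont: 2
Claremont has the most first-place votes.

Claremont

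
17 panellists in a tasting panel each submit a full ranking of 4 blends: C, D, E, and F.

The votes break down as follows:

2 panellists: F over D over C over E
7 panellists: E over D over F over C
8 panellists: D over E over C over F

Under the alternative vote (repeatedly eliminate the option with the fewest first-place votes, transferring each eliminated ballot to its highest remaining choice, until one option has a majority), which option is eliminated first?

C

Round 1: D 8, E 7, F 2, C 0. C has the fewest and is eliminated.
Round 2: D 8, E 7, F 2. F has the fewest and is eliminated.
Round 3: D 10, E 7. D has a majority.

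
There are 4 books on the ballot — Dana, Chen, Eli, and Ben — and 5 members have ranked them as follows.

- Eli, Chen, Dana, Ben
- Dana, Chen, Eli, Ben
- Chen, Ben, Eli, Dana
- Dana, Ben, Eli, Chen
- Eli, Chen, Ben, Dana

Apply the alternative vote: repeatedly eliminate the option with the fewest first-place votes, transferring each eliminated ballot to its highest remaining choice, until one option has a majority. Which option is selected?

Eli

Round 1: Dana 2, Eli 2, Chen 1, Ben 0. Ben has the fewest and is eliminated.
Round 2: Dana 2, Eli 2, Chen 1. Chen has the fewest and is eliminated.
Round 3: Eli 3, Dana 2. Eli has a majority.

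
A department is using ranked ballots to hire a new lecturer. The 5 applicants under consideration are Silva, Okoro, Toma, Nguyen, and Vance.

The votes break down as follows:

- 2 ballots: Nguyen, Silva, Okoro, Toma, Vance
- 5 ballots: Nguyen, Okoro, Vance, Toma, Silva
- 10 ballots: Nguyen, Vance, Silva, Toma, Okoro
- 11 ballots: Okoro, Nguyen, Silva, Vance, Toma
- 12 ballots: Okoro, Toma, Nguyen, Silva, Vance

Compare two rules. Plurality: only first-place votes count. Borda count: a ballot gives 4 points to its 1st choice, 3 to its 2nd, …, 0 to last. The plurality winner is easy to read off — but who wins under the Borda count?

Nguyen

Plurality first-place counts: Silva 0, Okoro 23, Toma 0, Nguyen 17, Vance 0 → Okoro.
Borda totals: Silva 60, Okoro 111, Toma 53, Nguyen 125, Vance 51 → Nguyen.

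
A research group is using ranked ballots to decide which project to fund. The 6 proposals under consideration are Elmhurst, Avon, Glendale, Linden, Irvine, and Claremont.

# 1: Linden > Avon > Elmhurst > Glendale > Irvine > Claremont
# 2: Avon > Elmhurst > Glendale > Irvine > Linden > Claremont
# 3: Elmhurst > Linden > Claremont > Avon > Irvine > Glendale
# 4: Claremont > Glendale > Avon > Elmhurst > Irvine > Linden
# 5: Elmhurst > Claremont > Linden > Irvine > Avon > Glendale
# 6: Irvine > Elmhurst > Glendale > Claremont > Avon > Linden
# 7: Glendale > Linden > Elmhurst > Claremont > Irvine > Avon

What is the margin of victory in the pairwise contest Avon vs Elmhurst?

1

Ballots ranking Avon above Elmhurst: 3.
Ballots ranking Elmhurst above Avon: 4.
Elmhurst wins 4–3, a margin of 1.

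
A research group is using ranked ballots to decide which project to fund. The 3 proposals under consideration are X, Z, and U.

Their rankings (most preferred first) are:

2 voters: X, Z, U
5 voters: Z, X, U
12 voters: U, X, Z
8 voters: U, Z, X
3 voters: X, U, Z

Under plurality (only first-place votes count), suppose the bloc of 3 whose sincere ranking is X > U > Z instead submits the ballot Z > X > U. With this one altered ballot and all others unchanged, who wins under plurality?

U

First-place totals with the altered ballot: X 2, Z 8, U 20.
The winner is unchanged: still U.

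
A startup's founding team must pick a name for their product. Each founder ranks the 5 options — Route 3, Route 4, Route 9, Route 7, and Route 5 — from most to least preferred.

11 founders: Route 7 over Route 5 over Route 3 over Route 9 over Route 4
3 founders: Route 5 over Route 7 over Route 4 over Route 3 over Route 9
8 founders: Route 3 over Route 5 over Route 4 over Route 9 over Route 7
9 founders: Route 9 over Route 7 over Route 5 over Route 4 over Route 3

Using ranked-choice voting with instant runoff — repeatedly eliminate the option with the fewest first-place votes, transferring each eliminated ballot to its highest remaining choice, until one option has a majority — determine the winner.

Route 9

Round 1: Route 7 11, Route 9 9, Route 3 8, Route 5 3, Route 4 0. Route 4 has the fewest and is eliminated.
Round 2: Route 7 11, Route 9 9, Route 3 8, Route 5 3. Route 5 has the fewest and is eliminated.
Round 3: Route 7 14, Route 9 9, Route 3 8. Route 3 has the fewest and is eliminated.
Round 4: Route 9 17, Route 7 14. Route 9 has a majority.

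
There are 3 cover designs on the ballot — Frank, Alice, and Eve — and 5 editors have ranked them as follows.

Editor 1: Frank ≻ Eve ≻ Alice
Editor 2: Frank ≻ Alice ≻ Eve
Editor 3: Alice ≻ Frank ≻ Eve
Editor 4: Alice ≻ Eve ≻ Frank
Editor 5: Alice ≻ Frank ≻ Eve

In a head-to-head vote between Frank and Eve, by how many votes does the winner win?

Ballots ranking Frank above Eve: 4.
Ballots ranking Eve above Frank: 1.
Frank wins 4–1, a margin of 3.

3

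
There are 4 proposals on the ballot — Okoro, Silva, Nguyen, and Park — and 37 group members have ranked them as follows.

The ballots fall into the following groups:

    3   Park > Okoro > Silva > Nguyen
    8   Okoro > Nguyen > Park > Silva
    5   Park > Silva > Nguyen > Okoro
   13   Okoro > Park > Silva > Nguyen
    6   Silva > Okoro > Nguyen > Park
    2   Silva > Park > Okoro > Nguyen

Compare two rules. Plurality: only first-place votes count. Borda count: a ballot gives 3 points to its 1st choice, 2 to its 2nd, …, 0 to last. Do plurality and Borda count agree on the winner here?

Plurality first-place counts: Okoro 21, Silva 8, Nguyen 0, Park 8 → Okoro.
Borda totals: Okoro 83, Silva 50, Nguyen 27, Park 62 → Okoro.
The two rules agree on Okoro.

Yes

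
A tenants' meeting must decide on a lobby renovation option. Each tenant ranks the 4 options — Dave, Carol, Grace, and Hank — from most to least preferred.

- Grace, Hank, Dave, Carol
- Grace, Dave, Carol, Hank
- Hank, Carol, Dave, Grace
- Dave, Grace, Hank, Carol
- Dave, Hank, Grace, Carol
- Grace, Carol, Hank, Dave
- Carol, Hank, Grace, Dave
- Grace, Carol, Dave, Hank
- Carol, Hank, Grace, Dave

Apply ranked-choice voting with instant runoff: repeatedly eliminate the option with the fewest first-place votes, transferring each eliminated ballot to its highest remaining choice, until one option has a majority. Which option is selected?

Round 1: Grace 4, Dave 2, Carol 2, Hank 1. Hank has the fewest and is eliminated.
Round 2: Grace 4, Carol 3, Dave 2. Dave has the fewest and is eliminated.
Round 3: Grace 6, Carol 3. Grace has a majority.

Grace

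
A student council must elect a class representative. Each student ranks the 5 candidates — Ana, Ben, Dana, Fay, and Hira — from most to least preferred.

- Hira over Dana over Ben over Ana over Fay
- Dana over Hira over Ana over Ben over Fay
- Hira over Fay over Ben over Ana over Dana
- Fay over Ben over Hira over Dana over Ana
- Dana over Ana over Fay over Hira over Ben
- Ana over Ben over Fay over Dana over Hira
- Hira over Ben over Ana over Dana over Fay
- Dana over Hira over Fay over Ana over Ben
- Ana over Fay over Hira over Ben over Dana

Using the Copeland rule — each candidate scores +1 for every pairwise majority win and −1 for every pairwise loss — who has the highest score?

Hira

Pairwise results:
  Ana vs Ben: Ana wins 5–4.
  Ana vs Dana: Dana wins 5–4.
  Ana vs Fay: Ana wins 6–3.
  Ana vs Hira: Hira wins 6–3.
  Ben vs Dana: Ben wins 5–4.
  Ben vs Fay: Fay wins 5–4.
  Ben vs Hira: Hira wins 7–2.
  Dana vs Fay: Dana wins 5–4.
  Dana vs Hira: Hira wins 5–4.
  Fay vs Hira: Hira wins 5–4.
Copeland scores (wins − losses):
  Ana: 2 − 2 = 0
  Ben: 1 − 3 = -2
  Dana: 2 − 2 = 0
  Fay: 1 − 3 = -2
  Hira: 4 − 0 = 4
Hira has the best Copeland score.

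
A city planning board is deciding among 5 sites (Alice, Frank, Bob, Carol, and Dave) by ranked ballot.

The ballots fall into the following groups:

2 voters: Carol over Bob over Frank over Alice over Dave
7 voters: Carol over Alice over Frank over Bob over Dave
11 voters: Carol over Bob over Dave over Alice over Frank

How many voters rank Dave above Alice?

Ballots ranking Dave above Alice: 11.
Ballots ranking Alice above Dave: 2+7 = 9.
So 11 of 20 voters prefer Dave to Alice.

11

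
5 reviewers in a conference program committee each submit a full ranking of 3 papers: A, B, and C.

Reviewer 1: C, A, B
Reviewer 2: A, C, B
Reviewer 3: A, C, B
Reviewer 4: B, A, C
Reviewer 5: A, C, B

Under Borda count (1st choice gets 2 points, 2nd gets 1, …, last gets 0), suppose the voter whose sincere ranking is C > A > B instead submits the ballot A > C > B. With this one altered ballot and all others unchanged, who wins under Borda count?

Borda totals with the altered ballot: A 9, B 2, C 4.
The winner is unchanged: still A.

A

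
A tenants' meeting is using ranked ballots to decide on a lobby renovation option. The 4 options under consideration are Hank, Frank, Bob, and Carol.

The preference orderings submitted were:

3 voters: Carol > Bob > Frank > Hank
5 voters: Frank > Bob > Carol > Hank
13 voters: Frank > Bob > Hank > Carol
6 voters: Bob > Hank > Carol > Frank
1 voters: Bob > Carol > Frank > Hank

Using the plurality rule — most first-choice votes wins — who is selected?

First-place vote totals:
  Hank: 0
  Frank: 18
  Bob: 7
  Carol: 3
Frank has the most first-place votes.

Frank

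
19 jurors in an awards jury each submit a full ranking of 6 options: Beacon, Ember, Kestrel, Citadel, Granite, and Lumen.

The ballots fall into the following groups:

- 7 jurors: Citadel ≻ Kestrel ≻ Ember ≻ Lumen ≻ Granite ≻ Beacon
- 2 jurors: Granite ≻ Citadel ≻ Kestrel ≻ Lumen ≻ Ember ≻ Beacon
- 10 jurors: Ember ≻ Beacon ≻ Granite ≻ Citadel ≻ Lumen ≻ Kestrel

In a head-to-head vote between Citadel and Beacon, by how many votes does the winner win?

1

Ballots ranking Citadel above Beacon: 7+2 = 9.
Ballots ranking Beacon above Citadel: 10.
Beacon wins 10–9, a margin of 1.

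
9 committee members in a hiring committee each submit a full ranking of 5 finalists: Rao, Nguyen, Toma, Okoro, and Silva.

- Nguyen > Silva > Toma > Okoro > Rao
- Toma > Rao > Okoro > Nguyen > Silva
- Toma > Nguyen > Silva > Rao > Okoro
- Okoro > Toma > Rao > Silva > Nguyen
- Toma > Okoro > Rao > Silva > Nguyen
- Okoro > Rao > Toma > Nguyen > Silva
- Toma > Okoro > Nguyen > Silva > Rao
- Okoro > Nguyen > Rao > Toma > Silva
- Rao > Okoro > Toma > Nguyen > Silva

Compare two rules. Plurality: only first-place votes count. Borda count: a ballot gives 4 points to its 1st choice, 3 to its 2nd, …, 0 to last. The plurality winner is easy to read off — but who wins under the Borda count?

Plurality first-place counts: Rao 1, Nguyen 1, Toma 4, Okoro 3, Silva 0 → Toma.
Borda totals: Rao 17, Nguyen 15, Toma 26, Okoro 24, Silva 8 → Toma.

Toma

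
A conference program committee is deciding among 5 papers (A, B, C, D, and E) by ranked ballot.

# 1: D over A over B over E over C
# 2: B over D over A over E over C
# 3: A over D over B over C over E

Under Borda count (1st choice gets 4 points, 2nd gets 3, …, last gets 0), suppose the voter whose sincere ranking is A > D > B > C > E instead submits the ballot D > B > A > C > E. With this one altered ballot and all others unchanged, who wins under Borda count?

D

Borda totals with the altered ballot: A 7, B 9, C 1, D 11, E 2.
The winner is unchanged: still D.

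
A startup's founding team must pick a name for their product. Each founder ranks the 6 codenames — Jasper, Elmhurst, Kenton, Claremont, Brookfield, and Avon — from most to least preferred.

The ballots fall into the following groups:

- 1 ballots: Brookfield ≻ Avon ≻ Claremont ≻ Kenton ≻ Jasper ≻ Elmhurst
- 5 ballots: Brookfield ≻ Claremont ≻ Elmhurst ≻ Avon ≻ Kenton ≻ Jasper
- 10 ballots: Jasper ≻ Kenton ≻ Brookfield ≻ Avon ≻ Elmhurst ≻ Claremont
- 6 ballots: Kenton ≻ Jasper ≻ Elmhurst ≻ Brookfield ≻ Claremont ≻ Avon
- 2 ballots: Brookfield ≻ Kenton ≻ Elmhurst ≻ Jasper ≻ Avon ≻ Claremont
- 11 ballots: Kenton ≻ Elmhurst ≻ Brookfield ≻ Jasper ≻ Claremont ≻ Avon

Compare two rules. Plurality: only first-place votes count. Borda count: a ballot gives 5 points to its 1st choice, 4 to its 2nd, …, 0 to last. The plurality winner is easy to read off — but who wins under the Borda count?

Kenton

Plurality first-place counts: Jasper 10, Elmhurst 0, Kenton 17, Claremont 0, Brookfield 8, Avon 0 → Kenton.
Borda totals: Jasper 101, Elmhurst 93, Kenton 140, Claremont 40, Brookfield 115, Avon 36 → Kenton.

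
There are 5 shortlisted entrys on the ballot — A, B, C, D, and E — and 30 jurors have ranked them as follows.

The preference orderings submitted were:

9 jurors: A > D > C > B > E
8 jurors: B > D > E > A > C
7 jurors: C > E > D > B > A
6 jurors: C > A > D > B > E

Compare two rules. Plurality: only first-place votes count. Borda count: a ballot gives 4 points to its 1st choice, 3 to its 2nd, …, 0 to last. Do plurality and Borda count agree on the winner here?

Plurality first-place counts: A 9, B 8, C 13, D 0, E 0 → C.
Borda totals: A 62, B 54, C 70, D 77, E 37 → D.
The two rules disagree: plurality picks C, Borda picks D.

No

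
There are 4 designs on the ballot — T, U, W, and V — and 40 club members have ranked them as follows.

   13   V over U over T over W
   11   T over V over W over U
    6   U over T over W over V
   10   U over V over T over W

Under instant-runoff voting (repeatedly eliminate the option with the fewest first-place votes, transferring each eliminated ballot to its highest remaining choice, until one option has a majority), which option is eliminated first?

Round 1: U 16, V 13, T 11, W 0. W has the fewest and is eliminated.
Round 2: U 16, V 13, T 11. T has the fewest and is eliminated.
Round 3: V 24, U 16. V has a majority.

W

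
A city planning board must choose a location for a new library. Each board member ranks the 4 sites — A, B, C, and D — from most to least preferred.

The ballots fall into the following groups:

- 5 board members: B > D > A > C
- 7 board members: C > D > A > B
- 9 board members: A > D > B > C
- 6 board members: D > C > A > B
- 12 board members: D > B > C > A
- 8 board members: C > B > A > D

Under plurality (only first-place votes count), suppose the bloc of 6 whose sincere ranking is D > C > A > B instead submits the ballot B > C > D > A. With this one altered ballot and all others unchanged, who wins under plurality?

First-place totals with the altered ballot: A 9, B 11, C 15, D 12.
The switch changes the winner from D to C.

C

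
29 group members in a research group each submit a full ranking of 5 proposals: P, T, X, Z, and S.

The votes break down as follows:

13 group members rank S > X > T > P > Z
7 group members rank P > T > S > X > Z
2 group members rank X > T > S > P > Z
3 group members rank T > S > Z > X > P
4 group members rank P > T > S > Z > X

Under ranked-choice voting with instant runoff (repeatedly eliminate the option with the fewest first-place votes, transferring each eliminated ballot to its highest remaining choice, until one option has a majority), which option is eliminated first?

Z

Round 1: S 13, P 11, T 3, X 2, Z 0. Z has the fewest and is eliminated.
Round 2: S 13, P 11, T 3, X 2. X has the fewest and is eliminated.
Round 3: S 13, P 11, T 5. T has the fewest and is eliminated.
Round 4: S 18, P 11. S has a majority.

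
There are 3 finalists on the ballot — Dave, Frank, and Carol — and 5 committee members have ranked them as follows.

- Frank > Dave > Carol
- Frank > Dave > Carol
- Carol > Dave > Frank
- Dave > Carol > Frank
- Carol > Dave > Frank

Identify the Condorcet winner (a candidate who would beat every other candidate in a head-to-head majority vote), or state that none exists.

Head-to-head results (5 voters total):
Dave vs Frank: Dave wins 3–2.
Dave vs Carol: Dave wins 3–2.
Frank vs Carol: Carol wins 3–2.
Dave beats each rival — Frank (3–2), Carol (3–2) — so Dave is the Condorcet winner.

Dave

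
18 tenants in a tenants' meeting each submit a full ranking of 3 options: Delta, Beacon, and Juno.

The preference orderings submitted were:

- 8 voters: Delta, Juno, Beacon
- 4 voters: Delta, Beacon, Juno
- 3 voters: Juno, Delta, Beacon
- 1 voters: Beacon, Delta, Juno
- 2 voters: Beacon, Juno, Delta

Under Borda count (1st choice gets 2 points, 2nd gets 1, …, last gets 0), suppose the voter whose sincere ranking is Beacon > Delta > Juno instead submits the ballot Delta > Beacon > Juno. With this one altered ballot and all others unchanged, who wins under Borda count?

Borda totals with the altered ballot: Delta 29, Beacon 9, Juno 16.
The winner is unchanged: still Delta.

Delta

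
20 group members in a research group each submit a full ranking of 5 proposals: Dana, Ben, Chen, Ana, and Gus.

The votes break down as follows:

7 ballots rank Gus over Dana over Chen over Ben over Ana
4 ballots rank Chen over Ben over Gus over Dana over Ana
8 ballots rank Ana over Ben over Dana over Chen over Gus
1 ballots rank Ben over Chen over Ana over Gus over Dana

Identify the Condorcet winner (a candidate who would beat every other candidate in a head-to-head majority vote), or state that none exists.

None — there is no Condorcet winner

Head-to-head results (20 voters total):
Dana vs Ben: Ben wins 13–7.
Dana vs Chen: Dana wins 15–5.
Dana vs Ana: Dana wins 11–9.
Dana vs Gus: Gus wins 12–8.
Ben vs Chen: Chen wins 11–9.
Ben vs Ana: Ben wins 12–8.
Ben vs Gus: Ben wins 13–7.
Chen vs Ana: Chen wins 12–8.
Chen vs Gus: Chen wins 13–7.
Ana vs Gus: Gus wins 11–9.
No candidate beats all others: Dana beats Chen beats Ben beats Dana, a majority cycle.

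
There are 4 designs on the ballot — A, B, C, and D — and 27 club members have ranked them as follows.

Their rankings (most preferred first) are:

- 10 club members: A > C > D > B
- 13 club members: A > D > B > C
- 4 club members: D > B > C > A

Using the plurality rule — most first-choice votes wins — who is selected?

A

First-place vote totals:
  A: 23
  B: 0
  C: 0
  D: 4
A has the most first-place votes.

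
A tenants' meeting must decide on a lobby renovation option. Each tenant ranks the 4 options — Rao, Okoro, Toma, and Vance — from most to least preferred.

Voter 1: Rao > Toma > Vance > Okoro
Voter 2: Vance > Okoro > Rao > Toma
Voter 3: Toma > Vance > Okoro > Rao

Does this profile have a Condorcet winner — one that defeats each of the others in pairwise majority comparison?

Head-to-head results (3 voters total):
Rao vs Okoro: Okoro wins 2–1.
Rao vs Toma: Rao wins 2–1.
Rao vs Vance: Vance wins 2–1.
Okoro vs Toma: Toma wins 2–1.
Okoro vs Vance: Vance wins 3–0.
Toma vs Vance: Toma wins 2–1.
No candidate beats all others: Rao beats Toma beats Okoro beats Rao, a majority cycle.

No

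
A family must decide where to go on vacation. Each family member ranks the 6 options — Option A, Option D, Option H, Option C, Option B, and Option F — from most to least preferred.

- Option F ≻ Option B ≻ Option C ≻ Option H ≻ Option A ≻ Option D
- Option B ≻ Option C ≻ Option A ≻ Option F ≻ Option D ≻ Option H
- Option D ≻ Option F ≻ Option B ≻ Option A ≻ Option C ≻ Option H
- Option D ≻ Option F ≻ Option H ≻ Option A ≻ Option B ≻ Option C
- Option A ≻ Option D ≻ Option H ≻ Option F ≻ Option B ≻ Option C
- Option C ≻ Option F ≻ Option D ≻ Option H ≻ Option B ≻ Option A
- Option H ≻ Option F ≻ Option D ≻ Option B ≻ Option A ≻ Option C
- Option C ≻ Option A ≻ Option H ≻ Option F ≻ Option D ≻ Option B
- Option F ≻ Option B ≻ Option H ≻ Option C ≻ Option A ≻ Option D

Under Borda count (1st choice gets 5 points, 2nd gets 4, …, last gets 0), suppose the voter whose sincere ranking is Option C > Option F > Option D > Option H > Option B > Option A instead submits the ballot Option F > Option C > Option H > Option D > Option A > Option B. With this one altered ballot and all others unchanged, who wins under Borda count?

Option F

Borda totals with the altered ballot: Option A 20, Option D 21, Option H 22, Option C 19, Option B 20, Option F 33.
The winner is unchanged: still Option F.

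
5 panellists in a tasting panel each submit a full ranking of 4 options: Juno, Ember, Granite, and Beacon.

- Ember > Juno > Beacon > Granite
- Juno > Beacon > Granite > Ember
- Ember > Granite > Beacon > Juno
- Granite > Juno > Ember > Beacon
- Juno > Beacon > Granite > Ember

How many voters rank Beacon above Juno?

Ballots ranking Beacon above Juno: 1.
Ballots ranking Juno above Beacon: 4.
So 1 of 5 voters prefer Beacon to Juno.

1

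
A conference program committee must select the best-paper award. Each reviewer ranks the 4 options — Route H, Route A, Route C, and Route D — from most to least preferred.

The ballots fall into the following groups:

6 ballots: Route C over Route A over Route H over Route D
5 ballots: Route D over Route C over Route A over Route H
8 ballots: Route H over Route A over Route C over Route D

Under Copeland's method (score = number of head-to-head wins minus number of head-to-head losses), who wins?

Pairwise results:
  Route H vs Route A: Route A wins 11–8.
  Route H vs Route C: Route C wins 11–8.
  Route H vs Route D: Route H wins 14–5.
  Route A vs Route C: Route C wins 11–8.
  Route A vs Route D: Route A wins 14–5.
  Route C vs Route D: Route C wins 14–5.
Copeland scores (wins − losses):
  Route H: 1 − 2 = -1
  Route A: 2 − 1 = 1
  Route C: 3 − 0 = 3
  Route D: 0 − 3 = -3
Route C has the best Copeland score.

Route C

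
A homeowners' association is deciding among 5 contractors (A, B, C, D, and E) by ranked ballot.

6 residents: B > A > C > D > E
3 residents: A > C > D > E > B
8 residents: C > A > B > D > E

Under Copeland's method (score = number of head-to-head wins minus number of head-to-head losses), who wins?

A

Pairwise results:
  A vs B: A wins 11–6.
  A vs C: A wins 9–8.
  A vs D: A wins 17–0.
  A vs E: A wins 17–0.
  B vs C: C wins 11–6.
  B vs D: B wins 14–3.
  B vs E: B wins 14–3.
  C vs D: C wins 17–0.
  C vs E: C wins 17–0.
  D vs E: D wins 17–0.
Copeland scores (wins − losses):
  A: 4 − 0 = 4
  B: 2 − 2 = 0
  C: 3 − 1 = 2
  D: 1 − 3 = -2
  E: 0 − 4 = -4
A has the best Copeland score.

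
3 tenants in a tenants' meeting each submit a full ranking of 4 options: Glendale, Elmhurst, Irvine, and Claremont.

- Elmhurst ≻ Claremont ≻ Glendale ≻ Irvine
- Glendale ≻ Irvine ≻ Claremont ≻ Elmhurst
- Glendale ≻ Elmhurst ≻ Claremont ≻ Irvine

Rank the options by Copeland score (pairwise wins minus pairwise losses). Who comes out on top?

Glendale

Pairwise results:
  Glendale vs Elmhurst: Glendale wins 2–1.
  Glendale vs Irvine: Glendale wins 3–0.
  Glendale vs Claremont: Glendale wins 2–1.
  Elmhurst vs Irvine: Elmhurst wins 2–1.
  Elmhurst vs Claremont: Elmhurst wins 2–1.
  Irvine vs Claremont: Claremont wins 2–1.
Copeland scores (wins − losses):
  Glendale: 3 − 0 = 3
  Elmhurst: 2 − 1 = 1
  Irvine: 0 − 3 = -3
  Claremont: 1 − 2 = -1
Glendale has the best Copeland score.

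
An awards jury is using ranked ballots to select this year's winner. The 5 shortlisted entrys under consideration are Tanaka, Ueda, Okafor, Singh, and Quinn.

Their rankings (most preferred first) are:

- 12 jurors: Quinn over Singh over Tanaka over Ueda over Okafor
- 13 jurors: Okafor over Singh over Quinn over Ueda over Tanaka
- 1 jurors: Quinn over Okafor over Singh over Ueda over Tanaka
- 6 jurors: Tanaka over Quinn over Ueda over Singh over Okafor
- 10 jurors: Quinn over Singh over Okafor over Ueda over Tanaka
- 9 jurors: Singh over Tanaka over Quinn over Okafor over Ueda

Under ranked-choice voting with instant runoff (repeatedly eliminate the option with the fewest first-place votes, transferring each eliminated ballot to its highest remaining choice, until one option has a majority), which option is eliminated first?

Ueda

Round 1: Quinn 23, Okafor 13, Singh 9, Tanaka 6, Ueda 0. Ueda has the fewest and is eliminated.
Round 2: Quinn 23, Okafor 13, Singh 9, Tanaka 6. Tanaka has the fewest and is eliminated.
Round 3: Quinn 29, Okafor 13, Singh 9. Quinn has a majority.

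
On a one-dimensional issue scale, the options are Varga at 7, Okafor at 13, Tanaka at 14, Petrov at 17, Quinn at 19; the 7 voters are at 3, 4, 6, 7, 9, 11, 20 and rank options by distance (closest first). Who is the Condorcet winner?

With single-peaked preferences on a line, the Condorcet winner is the candidate closest to the median voter.
The median voter (position 7) is closest to Varga at 7.
Check: Varga vs Tanaka — voters closer to Varga: 5 of 7.

Varga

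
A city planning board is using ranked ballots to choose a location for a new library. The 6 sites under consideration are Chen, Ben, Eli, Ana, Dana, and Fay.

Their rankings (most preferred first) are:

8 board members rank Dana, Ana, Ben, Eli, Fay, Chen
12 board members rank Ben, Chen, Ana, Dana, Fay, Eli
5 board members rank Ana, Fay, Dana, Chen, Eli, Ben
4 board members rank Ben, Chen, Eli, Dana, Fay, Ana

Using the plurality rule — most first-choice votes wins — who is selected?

Ben

First-place vote totals:
  Chen: 0
  Ben: 16
  Eli: 0
  Ana: 5
  Dana: 8
  Fay: 0
Ben has the most first-place votes.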